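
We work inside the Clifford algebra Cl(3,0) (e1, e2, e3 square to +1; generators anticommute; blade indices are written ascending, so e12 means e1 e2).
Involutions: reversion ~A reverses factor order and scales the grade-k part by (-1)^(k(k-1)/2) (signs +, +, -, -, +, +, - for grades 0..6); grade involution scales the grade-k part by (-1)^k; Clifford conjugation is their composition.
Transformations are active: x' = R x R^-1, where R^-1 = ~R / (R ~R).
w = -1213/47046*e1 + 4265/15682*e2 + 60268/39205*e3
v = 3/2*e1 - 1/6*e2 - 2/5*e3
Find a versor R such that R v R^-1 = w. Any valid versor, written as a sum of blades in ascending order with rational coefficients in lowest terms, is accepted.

The midline construction: v and w both square to 1097/450, so reflecting in their sum 34678/23523*e1 + 2477/23523*e2 + 44586/39205*e3 exchanges them.
Answer: 34678/23523*e1 + 2477/23523*e2 + 44586/39205*e3


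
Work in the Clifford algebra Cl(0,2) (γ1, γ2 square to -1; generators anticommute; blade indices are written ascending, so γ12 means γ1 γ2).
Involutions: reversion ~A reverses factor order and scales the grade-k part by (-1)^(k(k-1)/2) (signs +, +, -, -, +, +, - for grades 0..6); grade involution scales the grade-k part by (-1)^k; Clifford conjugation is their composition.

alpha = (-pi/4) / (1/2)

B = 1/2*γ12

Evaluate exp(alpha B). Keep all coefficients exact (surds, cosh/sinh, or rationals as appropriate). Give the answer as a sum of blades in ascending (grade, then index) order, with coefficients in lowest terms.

B^2 = (1/2)^2*(γ12)^2 = 1/4*(-1) = -1/4 (a basis 2-blade squares to minus the product of its generators' squares).
B^2 = -1/4 — circular case — the even/odd split gives cos and sin: l = 1/2, alpha*l = -pi/4, so exp(alpha B) = cos(-pi/4) + (sin(-pi/4)/(1/2))*B = sqrt(2)/2 + (-sqrt(2))*B.
Answer: sqrt(2)/2 - sqrt(2)/2*γ12


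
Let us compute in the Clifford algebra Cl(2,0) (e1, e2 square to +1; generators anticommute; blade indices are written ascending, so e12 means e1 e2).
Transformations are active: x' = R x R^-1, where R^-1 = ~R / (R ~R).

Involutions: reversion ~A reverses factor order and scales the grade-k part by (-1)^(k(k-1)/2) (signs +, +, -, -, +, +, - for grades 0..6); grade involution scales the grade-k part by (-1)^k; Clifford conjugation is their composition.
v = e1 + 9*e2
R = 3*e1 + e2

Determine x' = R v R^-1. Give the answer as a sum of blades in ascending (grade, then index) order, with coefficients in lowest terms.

~R = 3*e1 + e2, and R ~R = 10, so R^-1 = ~R / (10).
R v = 12 + 26*e12
Answer: 31/5*e1 - 33/5*e2


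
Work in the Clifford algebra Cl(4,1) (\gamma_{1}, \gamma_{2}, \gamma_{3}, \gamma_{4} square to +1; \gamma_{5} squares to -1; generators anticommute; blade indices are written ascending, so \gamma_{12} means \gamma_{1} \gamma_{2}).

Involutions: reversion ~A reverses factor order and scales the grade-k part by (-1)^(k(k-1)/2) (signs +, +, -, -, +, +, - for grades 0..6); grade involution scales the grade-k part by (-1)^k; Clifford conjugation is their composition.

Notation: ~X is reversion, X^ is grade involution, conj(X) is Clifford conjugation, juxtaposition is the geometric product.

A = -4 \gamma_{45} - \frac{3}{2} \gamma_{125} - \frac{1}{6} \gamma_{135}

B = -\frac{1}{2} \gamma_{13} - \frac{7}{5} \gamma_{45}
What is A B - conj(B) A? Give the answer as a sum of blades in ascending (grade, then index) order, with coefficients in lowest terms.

first term: \frac{28}{5} - \frac{1}{12} \gamma_{5} + \frac{21}{10} \gamma_{124} + \frac{7}{30} \gamma_{134} - \frac{3}{4} \gamma_{235} + 2 \gamma_{1345}
second term: -\frac{28}{5} + \frac{1}{12} \gamma_{5} + \frac{21}{10} \gamma_{124} + \frac{7}{30} \gamma_{134} - \frac{3}{4} \gamma_{235} - 2 \gamma_{1345}
Answer: \frac{56}{5} - \frac{1}{6} \gamma_{5} + 4 \gamma_{1345}


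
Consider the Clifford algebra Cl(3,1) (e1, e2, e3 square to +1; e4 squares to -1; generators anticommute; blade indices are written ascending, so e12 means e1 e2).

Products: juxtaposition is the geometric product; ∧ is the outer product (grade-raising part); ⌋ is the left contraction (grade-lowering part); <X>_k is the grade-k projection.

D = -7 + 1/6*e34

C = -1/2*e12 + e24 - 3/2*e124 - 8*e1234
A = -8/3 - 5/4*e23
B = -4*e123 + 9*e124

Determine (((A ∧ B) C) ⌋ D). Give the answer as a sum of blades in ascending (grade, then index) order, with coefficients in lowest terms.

step 1: 32/3*e123 - 24*e124
step 2: 36 - 24*e1 - 560/3*e3 + 220/3*e4 + 16*e34 - 32/3*e134
step 3: -748/3 + 110/9*e3 - 280/9*e4 + 6*e34
Answer: -748/3 + 110/9*e3 - 280/9*e4 + 6*e34


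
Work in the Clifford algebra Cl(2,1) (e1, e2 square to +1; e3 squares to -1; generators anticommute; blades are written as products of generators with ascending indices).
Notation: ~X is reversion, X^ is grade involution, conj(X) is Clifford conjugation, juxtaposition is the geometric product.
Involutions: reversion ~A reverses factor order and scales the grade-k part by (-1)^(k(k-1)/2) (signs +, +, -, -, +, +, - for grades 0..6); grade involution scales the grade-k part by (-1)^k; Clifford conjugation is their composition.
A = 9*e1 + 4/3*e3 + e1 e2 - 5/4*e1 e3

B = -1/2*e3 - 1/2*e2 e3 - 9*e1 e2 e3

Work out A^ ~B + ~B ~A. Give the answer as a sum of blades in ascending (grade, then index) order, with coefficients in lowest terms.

first term: -2/3 - 5/8*e1 + 127/12*e2 - 9*e3 + 91/8*e1 e2 + 5*e1 e3 - 81*e2 e3 - 5*e1 e2 e3
second term: 2/3 - 5/8*e1 - 143/12*e2 + 9*e3 - 101/8*e1 e2 + 5*e1 e3 + 81*e2 e3 + 5*e1 e2 e3
Answer: -5/4*e1 - 4/3*e2 - 5/4*e1 e2 + 10*e1 e3


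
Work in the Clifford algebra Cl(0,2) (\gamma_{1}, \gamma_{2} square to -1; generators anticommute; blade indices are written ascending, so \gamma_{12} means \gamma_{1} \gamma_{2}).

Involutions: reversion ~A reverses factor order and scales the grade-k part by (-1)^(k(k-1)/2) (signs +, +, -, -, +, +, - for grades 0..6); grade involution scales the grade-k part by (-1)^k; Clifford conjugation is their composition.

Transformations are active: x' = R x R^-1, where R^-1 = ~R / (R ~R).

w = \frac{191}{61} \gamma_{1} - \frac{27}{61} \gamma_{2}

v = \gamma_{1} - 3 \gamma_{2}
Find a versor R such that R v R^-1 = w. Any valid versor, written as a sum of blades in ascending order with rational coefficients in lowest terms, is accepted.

Equal squares first: v^2 = w^2 = -10. Then v + w = \frac{252}{61} \gamma_{1} - \frac{210}{61} \gamma_{2} is a versor taking v to w, provided it is invertible.
Answer: \frac{252}{61} \gamma_{1} - \frac{210}{61} \gamma_{2}


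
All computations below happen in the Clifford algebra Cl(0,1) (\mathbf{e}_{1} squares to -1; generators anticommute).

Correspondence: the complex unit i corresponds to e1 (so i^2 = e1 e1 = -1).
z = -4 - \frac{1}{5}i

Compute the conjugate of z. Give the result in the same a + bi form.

In blades: z = -4 - \frac{1}{5} e_{1}.
Conjugation here is Clifford conjugation: the scalar is fixed and the grade-1 and grade-2 blades all flip sign, giving -4 + \frac{1}{5} e_{1}; translating back:
Answer: -4 + \frac{1}{5}i


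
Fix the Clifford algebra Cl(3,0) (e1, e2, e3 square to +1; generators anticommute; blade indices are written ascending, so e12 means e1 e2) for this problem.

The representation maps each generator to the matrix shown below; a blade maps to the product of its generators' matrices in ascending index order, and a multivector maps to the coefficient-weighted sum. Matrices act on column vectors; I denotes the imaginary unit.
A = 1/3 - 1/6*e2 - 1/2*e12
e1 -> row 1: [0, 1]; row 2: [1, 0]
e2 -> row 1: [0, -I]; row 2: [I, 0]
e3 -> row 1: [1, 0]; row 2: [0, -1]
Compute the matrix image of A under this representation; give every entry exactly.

Bivector images (products of the table entries): rho(e12) = rho(e1)rho(e2) = row 1: [I, 0]; row 2: [0, -I].
M = (1/3)*1 + (-1/6)*rho(e2) + (-1/2)*rho(e12), summed entrywise (1 is the identity matrix):
Answer: row 1: [1/3 - I/2, I/6]; row 2: [-I/6, 1/3 + I/2]


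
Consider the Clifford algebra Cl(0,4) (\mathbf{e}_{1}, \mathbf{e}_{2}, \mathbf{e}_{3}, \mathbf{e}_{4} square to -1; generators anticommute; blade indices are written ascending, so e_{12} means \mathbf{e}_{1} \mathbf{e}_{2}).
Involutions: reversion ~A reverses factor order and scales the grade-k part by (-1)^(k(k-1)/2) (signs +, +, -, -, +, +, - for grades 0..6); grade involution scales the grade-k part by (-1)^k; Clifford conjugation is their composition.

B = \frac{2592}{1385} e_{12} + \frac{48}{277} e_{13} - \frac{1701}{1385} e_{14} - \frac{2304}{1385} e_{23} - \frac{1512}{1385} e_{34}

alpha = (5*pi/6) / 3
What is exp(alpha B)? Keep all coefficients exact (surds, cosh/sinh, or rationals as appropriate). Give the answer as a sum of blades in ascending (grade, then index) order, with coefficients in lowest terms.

B^2 term by term: the squares give (\frac{2592}{1385})^2*(e_{12})^2 + (\frac{48}{277})^2*(e_{13})^2 + (-\frac{1701}{1385})^2*(e_{14})^2 + (-\frac{2304}{1385})^2*(e_{23})^2 + (-\frac{1512}{1385})^2*(e_{34})^2 = \frac{6718464}{1918225}*(-1) + \frac{2304}{76729}*(-1) + \frac{2893401}{1918225}*(-1) + \frac{5308416}{1918225}*(-1) + \frac{2286144}{1918225}*(-1) = -9 (each basis 2-blade squares to minus the product of its generators' squares); cross terms between blades sharing an index anticommute and cancel; the commuting (index-disjoint) pairs give grade-4 terms 2*c*c'*(blade product), which cancel blade by blade — e_{1234}: -\frac{7838208}{1918225} + \frac{7838208}{1918225} = 0 — confirming B is simple. So B^2 = -9.
B^2 = -9 — circular case — the even/odd split gives cos and sin: l = 3, alpha*l = \frac{5 \pi}{6}, so exp(alpha B) = cos(\frac{5 \pi}{6}) + (sin(\frac{5 \pi}{6})/3)*B = - \frac{\sqrt{3}}{2} + (\frac{1}{6})*B.
Answer: - \frac{\sqrt{3}}{2} + \frac{432}{1385} e_{12} + \frac{8}{277} e_{13} - \frac{567}{2770} e_{14} - \frac{384}{1385} e_{23} - \frac{252}{1385} e_{34}


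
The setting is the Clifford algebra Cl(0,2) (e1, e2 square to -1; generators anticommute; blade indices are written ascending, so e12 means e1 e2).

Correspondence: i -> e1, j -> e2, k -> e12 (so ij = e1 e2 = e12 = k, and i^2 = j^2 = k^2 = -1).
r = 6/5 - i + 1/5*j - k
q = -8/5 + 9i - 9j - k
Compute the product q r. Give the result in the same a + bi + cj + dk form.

In blades: q = -8/5 + 9*e1 - 9*e2 - e12, r = 6/5 - e1 + 1/5*e2 - e12.
Distribute q over r term by term (generator squares from the signature, products reordered to ascending indices): (-8/5)*r = -48/25 + 8/5*e1 - 8/25*e2 + 8/5*e12; (9*e1)*r = 9 + 54/5*e1 + 9*e2 + 9/5*e12; (-9*e2)*r = 9/5 + 9*e1 - 54/5*e2 - 9*e12; (-e12)*r = -1 + 1/5*e1 + e2 - 6/5*e12.
Sum: 197/25 + 108/5*e1 - 28/25*e2 - 34/5*e12; translating back through the correspondence:
Answer: 197/25 + 108/5*i - 28/25*j - 34/5*k


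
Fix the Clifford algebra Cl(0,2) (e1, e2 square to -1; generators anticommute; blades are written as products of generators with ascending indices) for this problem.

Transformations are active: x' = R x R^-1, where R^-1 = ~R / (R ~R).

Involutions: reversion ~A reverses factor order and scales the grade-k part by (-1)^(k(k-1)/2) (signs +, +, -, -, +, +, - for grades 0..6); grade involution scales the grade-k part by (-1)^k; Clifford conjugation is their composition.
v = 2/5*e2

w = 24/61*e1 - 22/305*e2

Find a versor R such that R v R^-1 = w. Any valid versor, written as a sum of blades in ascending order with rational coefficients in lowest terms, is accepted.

Key observation: q(v) = q(w) = -4/25 (sandwiches preserve the norm), so R = v + w = 24/61*e1 + 20/61*e2 works whenever it is invertible — the component of v along it is kept and (v - w)/2 reverses, sending v to w.
Answer: 24/61*e1 + 20/61*e2


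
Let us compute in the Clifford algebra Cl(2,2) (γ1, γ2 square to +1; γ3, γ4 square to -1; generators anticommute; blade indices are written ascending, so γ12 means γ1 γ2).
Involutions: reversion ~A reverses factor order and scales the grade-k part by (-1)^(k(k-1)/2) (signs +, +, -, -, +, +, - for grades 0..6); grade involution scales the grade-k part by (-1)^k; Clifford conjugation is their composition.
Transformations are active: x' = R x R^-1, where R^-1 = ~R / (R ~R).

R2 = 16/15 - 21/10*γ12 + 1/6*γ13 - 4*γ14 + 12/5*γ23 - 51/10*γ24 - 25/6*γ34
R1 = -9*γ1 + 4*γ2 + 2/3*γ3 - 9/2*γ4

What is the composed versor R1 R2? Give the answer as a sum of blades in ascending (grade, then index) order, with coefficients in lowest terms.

Distribute over the terms of R1 (each basis-blade product reordered to ascending indices, repeated generators contracted through their squares):
(-9*γ1) R2 = -48/5*γ1 + 189/10*γ2 - 3/2*γ3 + 36*γ4 - 108/5*γ123 + 459/10*γ124 + 75/2*γ134
(4*γ2) R2 = 42/5*γ1 + 64/15*γ2 + 48/5*γ3 - 102/5*γ4 - 2/3*γ123 + 16*γ124 - 50/3*γ234
(2/3*γ3) R2 = 1/9*γ1 + 8/5*γ2 + 32/45*γ3 + 25/9*γ4 - 7/5*γ123 + 8/3*γ134 + 17/5*γ234
(-9/2*γ4) R2 = 18*γ1 + 459/20*γ2 + 75/4*γ3 - 24/5*γ4 + 189/20*γ124 - 3/4*γ134 - 54/5*γ234
Summing the partial products and collecting blades:
Answer: 761/45*γ1 + 2863/60*γ2 + 4961/180*γ3 + 611/45*γ4 - 71/3*γ123 + 1427/20*γ124 + 473/12*γ134 - 361/15*γ234


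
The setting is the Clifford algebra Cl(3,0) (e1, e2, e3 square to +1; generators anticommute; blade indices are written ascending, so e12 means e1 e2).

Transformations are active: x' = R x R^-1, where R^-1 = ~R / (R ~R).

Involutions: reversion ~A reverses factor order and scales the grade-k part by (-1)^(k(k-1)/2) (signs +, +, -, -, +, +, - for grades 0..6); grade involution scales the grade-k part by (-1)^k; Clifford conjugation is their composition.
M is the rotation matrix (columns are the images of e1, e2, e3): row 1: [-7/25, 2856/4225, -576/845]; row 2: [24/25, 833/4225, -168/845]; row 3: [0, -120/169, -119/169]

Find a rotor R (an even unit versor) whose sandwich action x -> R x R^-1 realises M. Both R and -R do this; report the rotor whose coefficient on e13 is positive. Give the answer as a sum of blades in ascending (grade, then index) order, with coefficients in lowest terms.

Method: write R = a + b12*e12 + b13*e13 + b23*e23 with a^2 + b12^2 + b13^2 + b23^2 = 1 (so R^-1 = ~R). Expanding the columns R e_j ~R gives tr M = 4a^2 - 1 and, from the antisymmetric part, M21 - M12 = -4a*b12, M13 - M31 = 4a*b13, M32 - M23 = -4a*b23.
Here tr M = -133/169, so a^2 = (1 + tr M)/4 = 9/169 and a = ±3/13. Taking a = 3/13: M21 - M12 = 48/169, M13 - M31 = -576/845, M32 - M23 = -432/845, giving b12 = -4/13, b13 = -48/65, b23 = 36/65, i.e. R = 3/13 - 4/13*e12 - 48/65*e13 + 36/65*e23.
Its e13 coefficient is negative, so report the other preimage -R.
Answer: -3/13 + 4/13*e12 + 48/65*e13 - 36/65*e23. Sheet selection: the two-to-one cover makes ±R indistinguishable at the matrix level (trace -133/169), so uniqueness comes from the required sign on e13.


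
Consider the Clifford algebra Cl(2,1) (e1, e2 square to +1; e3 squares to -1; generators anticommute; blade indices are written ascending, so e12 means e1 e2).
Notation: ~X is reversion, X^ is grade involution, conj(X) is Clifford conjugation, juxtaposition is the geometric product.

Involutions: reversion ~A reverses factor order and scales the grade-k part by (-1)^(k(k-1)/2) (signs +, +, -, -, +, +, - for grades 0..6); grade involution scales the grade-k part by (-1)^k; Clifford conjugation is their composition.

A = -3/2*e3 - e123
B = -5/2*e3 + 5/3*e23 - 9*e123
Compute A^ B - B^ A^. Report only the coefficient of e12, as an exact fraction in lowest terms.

first term: -21/4 + 5/3*e1 + 5/2*e2 + 16*e12
second term: 21/4 + 5/3*e1 - 5/2*e2 - 16*e12
Answer: 32


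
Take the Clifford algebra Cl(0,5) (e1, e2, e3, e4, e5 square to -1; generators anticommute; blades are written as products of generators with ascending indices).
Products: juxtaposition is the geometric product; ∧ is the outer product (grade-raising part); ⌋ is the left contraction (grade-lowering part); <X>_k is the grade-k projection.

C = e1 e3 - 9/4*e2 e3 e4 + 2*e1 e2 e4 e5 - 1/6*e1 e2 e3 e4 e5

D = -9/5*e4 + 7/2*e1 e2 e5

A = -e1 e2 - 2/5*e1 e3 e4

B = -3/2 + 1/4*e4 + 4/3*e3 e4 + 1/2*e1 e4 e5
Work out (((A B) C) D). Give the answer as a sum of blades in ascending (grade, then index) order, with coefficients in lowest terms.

step 1: 8/15*e1 + 3/2*e1 e2 + 1/10*e1 e3 - 1/5*e3 e5 - 1/4*e1 e2 e4 + 3/5*e1 e3 e4 - 1/2*e2 e4 e5 - 4/3*e1 e2 e3 e4
step 2: -1/10 + 4*e1 - 8/15*e3 - 3/5*e4 - 5/18*e5 + 27/20*e1 e2 + 23/48*e1 e3 - 1/5*e1 e5 + 3/2*e2 e3 - 4/3*e2 e4 - 1/10*e2 e5 - 23/6*e3 e5 - 3*e4 e5 - 23/120*e1 e2 e4 + 27/8*e1 e3 e4 - 1/4*e2 e3 e4 + 6/5*e2 e3 e5 - 23/15*e2 e4 e5 + 1/4*e3 e4 e5 - 8/5*e1 e2 e3 e4 - 1/9*e2 e3 e4 e5 + 1/2*e1 e2 e3 e4 e5
step 3: -27/25 + 7/20*e1 - 31/10*e2 + 9/50*e4 + 27/40*e5 + 1129/1800*e1 e2 + 15/8*e1 e3 - 11/6*e1 e4 - 9/20*e2 e3 - 281/25*e2 e5 + 271/100*e3 e4 - 9/20*e3 e5 + 41/240*e4 e5 + 3161/300*e1 e2 e3 + 807/100*e1 e2 e4 - 7/20*e1 e2 e5 - 341/720*e1 e3 e4 + 21/4*e1 e3 e5 - 377/75*e1 e4 e5 - 27/10*e2 e3 e4 - 709/480*e2 e3 e5 - 9/50*e2 e4 e5 - 13/10*e3 e4 e5 - 7/8*e1 e2 e3 e4 - 83/30*e1 e2 e3 e5 - 21/10*e1 e2 e4 e5 - 7/8*e1 e3 e4 e5 - 3861/400*e2 e3 e4 e5
Answer: -27/25 + 7/20*e1 - 31/10*e2 + 9/50*e4 + 27/40*e5 + 1129/1800*e1 e2 + 15/8*e1 e3 - 11/6*e1 e4 - 9/20*e2 e3 - 281/25*e2 e5 + 271/100*e3 e4 - 9/20*e3 e5 + 41/240*e4 e5 + 3161/300*e1 e2 e3 + 807/100*e1 e2 e4 - 7/20*e1 e2 e5 - 341/720*e1 e3 e4 + 21/4*e1 e3 e5 - 377/75*e1 e4 e5 - 27/10*e2 e3 e4 - 709/480*e2 e3 e5 - 9/50*e2 e4 e5 - 13/10*e3 e4 e5 - 7/8*e1 e2 e3 e4 - 83/30*e1 e2 e3 e5 - 21/10*e1 e2 e4 e5 - 7/8*e1 e3 e4 e5 - 3861/400*e2 e3 e4 e5


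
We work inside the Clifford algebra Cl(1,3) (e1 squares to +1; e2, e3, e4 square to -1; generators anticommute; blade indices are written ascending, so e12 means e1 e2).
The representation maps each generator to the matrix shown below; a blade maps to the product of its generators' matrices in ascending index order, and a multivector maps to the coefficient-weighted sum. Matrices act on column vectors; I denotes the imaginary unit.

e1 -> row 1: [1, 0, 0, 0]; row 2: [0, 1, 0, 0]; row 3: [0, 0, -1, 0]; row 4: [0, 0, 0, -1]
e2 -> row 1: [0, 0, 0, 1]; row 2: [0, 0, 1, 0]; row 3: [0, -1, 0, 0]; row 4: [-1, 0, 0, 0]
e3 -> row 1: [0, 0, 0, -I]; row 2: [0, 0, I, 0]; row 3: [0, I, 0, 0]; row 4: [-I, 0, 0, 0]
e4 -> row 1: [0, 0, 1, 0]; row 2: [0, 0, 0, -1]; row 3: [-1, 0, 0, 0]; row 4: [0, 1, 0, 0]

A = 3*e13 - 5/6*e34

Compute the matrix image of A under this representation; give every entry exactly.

Bivector images (products of the table entries): rho(e13) = rho(e1)rho(e3) = row 1: [0, 0, 0, -I]; row 2: [0, 0, I, 0]; row 3: [0, -I, 0, 0]; row 4: [I, 0, 0, 0]; rho(e34) = rho(e3)rho(e4) = row 1: [0, -I, 0, 0]; row 2: [-I, 0, 0, 0]; row 3: [0, 0, 0, -I]; row 4: [0, 0, -I, 0].
M = (3)*rho(e13) + (-5/6)*rho(e34), summed entrywise:
Answer: row 1: [0, 5*I/6, 0, -3*I]; row 2: [5*I/6, 0, 3*I, 0]; row 3: [0, -3*I, 0, 5*I/6]; row 4: [3*I, 0, 5*I/6, 0]


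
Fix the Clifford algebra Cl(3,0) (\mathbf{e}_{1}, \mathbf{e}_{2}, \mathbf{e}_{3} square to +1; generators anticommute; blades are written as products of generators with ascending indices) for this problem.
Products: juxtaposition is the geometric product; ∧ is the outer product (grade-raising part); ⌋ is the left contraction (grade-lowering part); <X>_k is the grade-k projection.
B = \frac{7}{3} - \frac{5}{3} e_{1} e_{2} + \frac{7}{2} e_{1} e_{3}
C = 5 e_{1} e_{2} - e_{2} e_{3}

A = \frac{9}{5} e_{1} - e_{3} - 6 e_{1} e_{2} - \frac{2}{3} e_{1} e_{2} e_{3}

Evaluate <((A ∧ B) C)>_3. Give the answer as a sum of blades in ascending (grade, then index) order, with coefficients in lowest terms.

step 1: \frac{21}{5} e_{1} - \frac{7}{3} e_{3} - 14 e_{1} e_{2} + \frac{1}{9} e_{1} e_{2} e_{3}
step 2: 70 + \frac{1}{9} e_{1} + \frac{56}{3} e_{2} - \frac{5}{9} e_{3} + 14 e_{1} e_{3} - \frac{238}{15} e_{1} e_{2} e_{3}
step 3: -\frac{238}{15} e_{1} e_{2} e_{3}
Answer: -\frac{238}{15} e_{1} e_{2} e_{3}


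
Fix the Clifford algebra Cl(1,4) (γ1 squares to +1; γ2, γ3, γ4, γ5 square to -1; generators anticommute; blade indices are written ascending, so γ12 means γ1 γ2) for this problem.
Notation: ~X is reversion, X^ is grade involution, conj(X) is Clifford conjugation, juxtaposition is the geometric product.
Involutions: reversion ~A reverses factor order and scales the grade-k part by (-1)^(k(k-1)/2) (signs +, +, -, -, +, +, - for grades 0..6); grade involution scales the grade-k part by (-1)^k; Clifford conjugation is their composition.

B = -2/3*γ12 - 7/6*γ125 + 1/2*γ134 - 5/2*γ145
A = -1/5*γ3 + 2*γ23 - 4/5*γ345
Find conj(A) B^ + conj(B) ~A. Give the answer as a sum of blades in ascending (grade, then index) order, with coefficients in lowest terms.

first term: -2/3*γ13 - 1/10*γ14 + 2/5*γ15 - 2/15*γ123 - γ124 - 7/3*γ135 + 14/15*γ1234 + 7/30*γ1235 - 1/2*γ1345 - 67/15*γ12345
second term: 10/3*γ13 - 1/10*γ14 - 2/5*γ15 - 2/15*γ123 - γ124 - 7/3*γ135 + 14/15*γ1234 - 7/30*γ1235 + 1/2*γ1345 + 83/15*γ12345
Answer: 8/3*γ13 - 1/5*γ14 - 4/15*γ123 - 2*γ124 - 14/3*γ135 + 28/15*γ1234 + 16/15*γ12345


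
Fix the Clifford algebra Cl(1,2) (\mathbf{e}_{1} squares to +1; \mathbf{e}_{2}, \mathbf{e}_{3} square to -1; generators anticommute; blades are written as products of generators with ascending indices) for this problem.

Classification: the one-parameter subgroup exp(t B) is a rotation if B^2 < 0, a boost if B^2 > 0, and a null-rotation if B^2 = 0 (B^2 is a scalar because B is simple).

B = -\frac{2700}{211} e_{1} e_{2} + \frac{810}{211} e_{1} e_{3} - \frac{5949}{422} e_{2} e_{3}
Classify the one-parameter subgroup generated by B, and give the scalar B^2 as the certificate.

B^2 term by term: the squares give (-\frac{2700}{211})^2*(e_{1} e_{2})^2 + (\frac{810}{211})^2*(e_{1} e_{3})^2 + (-\frac{5949}{422})^2*(e_{2} e_{3})^2 = \frac{7290000}{44521}*(+1) + \frac{656100}{44521}*(+1) + \frac{35390601}{178084}*(-1) = -\frac{81}{4} (each basis 2-blade squares to minus the product of its generators' squares); cross terms between blades sharing an index anticommute and cancel. So B^2 = -\frac{81}{4}.
Answer: rotation, certificate B^2 = -\frac{81}{4}. One invariant decides it: the square -\frac{81}{4} survives every conjugation, and its sign is exactly the classification.


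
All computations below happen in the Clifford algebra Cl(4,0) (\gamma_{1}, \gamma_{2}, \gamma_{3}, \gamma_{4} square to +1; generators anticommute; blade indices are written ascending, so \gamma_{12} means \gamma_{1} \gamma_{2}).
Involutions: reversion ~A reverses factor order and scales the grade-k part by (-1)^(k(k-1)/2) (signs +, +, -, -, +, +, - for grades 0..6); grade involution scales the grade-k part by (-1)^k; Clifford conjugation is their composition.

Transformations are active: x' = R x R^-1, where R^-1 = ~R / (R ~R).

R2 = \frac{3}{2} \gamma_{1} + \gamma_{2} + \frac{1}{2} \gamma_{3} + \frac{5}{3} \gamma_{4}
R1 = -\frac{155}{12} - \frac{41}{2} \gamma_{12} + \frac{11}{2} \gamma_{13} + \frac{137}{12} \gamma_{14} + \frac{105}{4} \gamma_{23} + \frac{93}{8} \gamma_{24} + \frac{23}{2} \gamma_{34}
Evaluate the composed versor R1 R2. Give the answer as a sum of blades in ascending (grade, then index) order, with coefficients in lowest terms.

Distribute over the terms of R2 (each basis-blade product reordered to ascending indices, repeated generators contracted through their squares):
R1 (\frac{3}{2} \gamma_{1}) = -\frac{155}{8} \gamma_{1} + \frac{123}{4} \gamma_{2} - \frac{33}{4} \gamma_{3} - \frac{137}{8} \gamma_{4} + \frac{315}{8} \gamma_{123} + \frac{279}{16} \gamma_{124} + \frac{69}{4} \gamma_{134}
R1 (\gamma_{2}) = -\frac{41}{2} \gamma_{1} - \frac{155}{12} \gamma_{2} - \frac{105}{4} \gamma_{3} - \frac{93}{8} \gamma_{4} - \frac{11}{2} \gamma_{123} - \frac{137}{12} \gamma_{124} + \frac{23}{2} \gamma_{234}
R1 (\frac{1}{2} \gamma_{3}) = \frac{11}{4} \gamma_{1} + \frac{105}{8} \gamma_{2} - \frac{155}{24} \gamma_{3} - \frac{23}{4} \gamma_{4} - \frac{41}{4} \gamma_{123} - \frac{137}{24} \gamma_{134} - \frac{93}{16} \gamma_{234}
R1 (\frac{5}{3} \gamma_{4}) = \frac{685}{36} \gamma_{1} + \frac{155}{8} \gamma_{2} + \frac{115}{6} \gamma_{3} - \frac{775}{36} \gamma_{4} - \frac{205}{6} \gamma_{124} + \frac{55}{6} \gamma_{134} + \frac{175}{4} \gamma_{234}
Summing the partial products and collecting blades:
Answer: -\frac{1303}{72} \gamma_{1} + \frac{151}{3} \gamma_{2} - \frac{523}{24} \gamma_{3} - \frac{2017}{36} \gamma_{4} + \frac{189}{8} \gamma_{123} - \frac{1351}{48} \gamma_{124} + \frac{497}{24} \gamma_{134} + \frac{791}{16} \gamma_{234}


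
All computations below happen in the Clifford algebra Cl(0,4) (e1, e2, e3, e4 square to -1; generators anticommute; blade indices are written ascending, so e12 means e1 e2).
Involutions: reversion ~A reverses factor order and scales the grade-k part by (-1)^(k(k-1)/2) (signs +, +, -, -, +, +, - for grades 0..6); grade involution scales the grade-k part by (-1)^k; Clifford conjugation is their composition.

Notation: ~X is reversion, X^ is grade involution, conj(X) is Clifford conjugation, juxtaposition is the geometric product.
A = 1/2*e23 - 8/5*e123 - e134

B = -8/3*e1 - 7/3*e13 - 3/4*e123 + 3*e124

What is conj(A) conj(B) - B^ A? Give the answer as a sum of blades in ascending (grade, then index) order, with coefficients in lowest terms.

first term: 6/5 - 3/8*e1 - 56/15*e2 + 7/3*e4 + 7/6*e12 + 19/15*e23 - 3/4*e24 + 112/15*e34 - 4/3*e123 - 3/2*e134
second term: -6/5 - 3/8*e1 + 56/15*e2 - 7/3*e4 - 7/6*e12 + 19/15*e23 - 3/4*e24 + 112/15*e34 + 4/3*e123 + 3/2*e134
Answer: 12/5 - 112/15*e2 + 14/3*e4 + 7/3*e12 - 8/3*e123 - 3*e134


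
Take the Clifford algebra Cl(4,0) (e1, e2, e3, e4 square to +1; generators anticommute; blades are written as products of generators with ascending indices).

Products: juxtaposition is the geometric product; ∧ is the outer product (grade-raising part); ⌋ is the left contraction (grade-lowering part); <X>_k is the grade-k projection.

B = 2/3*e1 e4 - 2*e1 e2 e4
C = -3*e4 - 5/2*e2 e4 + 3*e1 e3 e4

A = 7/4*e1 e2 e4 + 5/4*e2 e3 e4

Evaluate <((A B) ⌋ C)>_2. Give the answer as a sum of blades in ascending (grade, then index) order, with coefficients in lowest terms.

step 1: 7/2 + 7/6*e2 + 5/2*e1 e3 - 5/6*e1 e2 e3
step 2: -251/12*e4 - 35/4*e2 e4 + 21/2*e1 e3 e4
step 3: -35/4*e2 e4
Answer: -35/4*e2 e4


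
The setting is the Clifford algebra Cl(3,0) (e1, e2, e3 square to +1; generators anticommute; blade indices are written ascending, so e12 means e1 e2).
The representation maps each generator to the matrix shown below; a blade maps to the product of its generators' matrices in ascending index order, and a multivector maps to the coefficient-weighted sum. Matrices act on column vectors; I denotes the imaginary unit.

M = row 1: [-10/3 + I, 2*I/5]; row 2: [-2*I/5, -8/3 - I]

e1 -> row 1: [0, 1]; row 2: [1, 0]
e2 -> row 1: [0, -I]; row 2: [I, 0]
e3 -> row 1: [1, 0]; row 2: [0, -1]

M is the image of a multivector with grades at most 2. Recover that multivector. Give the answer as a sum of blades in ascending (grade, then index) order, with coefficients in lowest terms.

Method: 1, rho(e1), rho(e2), rho(e3) form a trace-orthogonal basis of the 2x2 complex matrices (tr(X Y) = 2 if X = Y, else 0), so M = m0*1 + m1*rho(e1) + m2*rho(e2) + m3*rho(e3) with m0 = tr(M)/2 = -3, m1 = tr(M rho(e1))/2 = 0, m2 = tr(M rho(e2))/2 = -2/5, m3 = tr(M rho(e3))/2 = -1/3 + I.
Multiplying table entries, the bivector images are rho(e12) = I*rho(e3), rho(e13) = -I*rho(e2), rho(e23) = I*rho(e1); with real blade coefficients the real parts of m0..m3 are the coefficients of 1, e1, e2, e3 and the imaginary parts give the bivectors (e23: Im m1, e13: -Im m2, e12: Im m3).
Answer: -3 - 2/5*e2 - 1/3*e3 + e12


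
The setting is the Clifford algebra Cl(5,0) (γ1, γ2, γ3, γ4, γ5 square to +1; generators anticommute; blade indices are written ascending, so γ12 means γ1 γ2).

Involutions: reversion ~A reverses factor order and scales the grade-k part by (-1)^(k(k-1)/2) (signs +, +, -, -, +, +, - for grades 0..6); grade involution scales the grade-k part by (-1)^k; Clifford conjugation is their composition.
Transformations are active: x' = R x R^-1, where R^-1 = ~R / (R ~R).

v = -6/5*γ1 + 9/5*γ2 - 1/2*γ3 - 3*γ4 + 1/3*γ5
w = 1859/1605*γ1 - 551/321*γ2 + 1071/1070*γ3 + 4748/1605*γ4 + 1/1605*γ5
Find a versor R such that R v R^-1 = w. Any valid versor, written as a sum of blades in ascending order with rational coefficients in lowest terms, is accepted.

Reasoning: v^2 = w^2 = 12637/900 since conjugation preserves the quadratic form; R = v + w = -67/1605*γ1 + 134/1605*γ2 + 268/535*γ3 - 67/1605*γ4 + 536/1605*γ5 is then valid when invertible, keeping its own part and reversing (v - w)/2.
Answer: -67/1605*γ1 + 134/1605*γ2 + 268/535*γ3 - 67/1605*γ4 + 536/1605*γ5


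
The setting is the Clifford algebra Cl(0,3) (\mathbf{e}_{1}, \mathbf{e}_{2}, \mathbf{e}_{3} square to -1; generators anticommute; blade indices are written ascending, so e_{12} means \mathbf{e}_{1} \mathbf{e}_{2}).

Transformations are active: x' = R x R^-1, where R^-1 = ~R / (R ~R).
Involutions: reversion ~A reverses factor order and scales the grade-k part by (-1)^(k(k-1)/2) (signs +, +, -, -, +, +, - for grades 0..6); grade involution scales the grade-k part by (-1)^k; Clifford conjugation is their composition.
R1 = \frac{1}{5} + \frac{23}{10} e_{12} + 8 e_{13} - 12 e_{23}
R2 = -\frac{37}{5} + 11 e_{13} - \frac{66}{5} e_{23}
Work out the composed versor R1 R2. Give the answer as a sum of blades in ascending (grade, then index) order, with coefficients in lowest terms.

Distribute over the terms of R2 (each basis-blade product reordered to ascending indices, repeated generators contracted through their squares):
R1 (-\frac{37}{5}) = -\frac{37}{25} - \frac{851}{50} e_{12} - \frac{296}{5} e_{13} + \frac{444}{5} e_{23}
R1 (11 e_{13}) = -88 + 132 e_{12} + \frac{11}{5} e_{13} + \frac{253}{10} e_{23}
R1 (-\frac{66}{5} e_{23}) = -\frac{792}{5} - \frac{528}{5} e_{12} + \frac{759}{25} e_{13} - \frac{66}{25} e_{23}
Summing the partial products and collecting blades:
Answer: -\frac{6197}{25} + \frac{469}{50} e_{12} - \frac{666}{25} e_{13} + \frac{5573}{50} e_{23}


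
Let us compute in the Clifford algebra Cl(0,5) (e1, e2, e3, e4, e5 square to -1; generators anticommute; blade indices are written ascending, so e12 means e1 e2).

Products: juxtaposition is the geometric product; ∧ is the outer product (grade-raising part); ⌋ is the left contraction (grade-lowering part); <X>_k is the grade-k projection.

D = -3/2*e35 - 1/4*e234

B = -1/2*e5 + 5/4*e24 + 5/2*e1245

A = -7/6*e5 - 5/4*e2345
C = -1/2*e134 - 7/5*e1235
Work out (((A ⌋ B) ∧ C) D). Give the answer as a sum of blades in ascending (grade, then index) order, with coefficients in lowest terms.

step 1: -7/12 - 35/12*e124
step 2: 7/24*e134 + 49/60*e1235
step 3: 623/480*e12 - 77/120*e145
Answer: 623/480*e12 - 77/120*e145


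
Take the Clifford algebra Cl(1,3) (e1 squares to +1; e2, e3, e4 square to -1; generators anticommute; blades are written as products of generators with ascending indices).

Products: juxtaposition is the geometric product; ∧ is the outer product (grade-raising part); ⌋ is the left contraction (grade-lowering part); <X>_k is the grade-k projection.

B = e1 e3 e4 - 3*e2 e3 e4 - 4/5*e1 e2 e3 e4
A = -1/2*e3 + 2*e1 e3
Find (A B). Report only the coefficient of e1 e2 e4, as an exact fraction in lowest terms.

step 1: 2*e4 - 1/2*e1 e4 + 31/10*e2 e4 - 32/5*e1 e2 e4
Answer: -32/5


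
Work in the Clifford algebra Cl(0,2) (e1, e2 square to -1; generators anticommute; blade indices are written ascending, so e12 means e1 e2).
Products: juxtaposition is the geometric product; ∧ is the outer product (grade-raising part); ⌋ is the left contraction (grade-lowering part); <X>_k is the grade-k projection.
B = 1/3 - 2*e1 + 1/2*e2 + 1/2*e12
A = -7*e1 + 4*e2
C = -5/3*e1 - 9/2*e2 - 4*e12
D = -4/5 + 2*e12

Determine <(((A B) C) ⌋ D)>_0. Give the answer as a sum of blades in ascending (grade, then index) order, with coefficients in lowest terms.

step 1: -16 - 1/3*e1 + 29/6*e2 + 9/2*e12
step 2: 1411/36 + 331/12*e1 + 379/6*e2 + 662/9*e12
step 3: -2677/15 + 379/3*e1 - 331/6*e2 + 1411/18*e12
step 4: -2677/15
Answer: -2677/15


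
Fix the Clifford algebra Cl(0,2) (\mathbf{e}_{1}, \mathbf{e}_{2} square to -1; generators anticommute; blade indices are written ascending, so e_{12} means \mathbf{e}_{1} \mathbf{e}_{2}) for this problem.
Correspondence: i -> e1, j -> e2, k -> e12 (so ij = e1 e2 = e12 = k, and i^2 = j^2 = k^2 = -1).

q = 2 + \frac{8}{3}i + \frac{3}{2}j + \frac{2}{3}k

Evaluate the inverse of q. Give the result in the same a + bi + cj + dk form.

In blades: q = 2 + \frac{8}{3} e_{1} + \frac{3}{2} e_{2} + \frac{2}{3} e_{12}.
With qbar = 2 - \frac{8}{3} e_{1} - \frac{3}{2} e_{2} - \frac{2}{3} e_{12} (scalar fixed, mapped units negated), q qbar = \frac{497}{36} (the sum of squared coefficients), so q^-1 = qbar / (\frac{497}{36}) = \frac{72}{497} - \frac{96}{497} e_{1} - \frac{54}{497} e_{2} - \frac{24}{497} e_{12}; translating back:
Answer: \frac{72}{497} - \frac{96}{497}i - \frac{54}{497}j - \frac{24}{497}k


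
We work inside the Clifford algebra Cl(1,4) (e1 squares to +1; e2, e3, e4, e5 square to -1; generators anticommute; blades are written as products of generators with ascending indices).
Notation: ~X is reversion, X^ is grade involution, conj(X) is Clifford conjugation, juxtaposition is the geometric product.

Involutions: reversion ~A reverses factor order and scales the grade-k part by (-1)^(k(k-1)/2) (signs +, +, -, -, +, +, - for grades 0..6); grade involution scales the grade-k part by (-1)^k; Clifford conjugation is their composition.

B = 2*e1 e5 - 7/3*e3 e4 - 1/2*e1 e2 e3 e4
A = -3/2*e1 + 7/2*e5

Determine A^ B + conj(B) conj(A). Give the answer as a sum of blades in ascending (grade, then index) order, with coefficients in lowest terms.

first term: -7*e1 + 3*e5 - 7/2*e1 e3 e4 - 3/4*e2 e3 e4 + 49/6*e3 e4 e5 + 7/4*e1 e2 e3 e4 e5
second term: -7*e1 + 3*e5 + 7/2*e1 e3 e4 + 3/4*e2 e3 e4 - 49/6*e3 e4 e5 + 7/4*e1 e2 e3 e4 e5
Answer: -14*e1 + 6*e5 + 7/2*e1 e2 e3 e4 e5


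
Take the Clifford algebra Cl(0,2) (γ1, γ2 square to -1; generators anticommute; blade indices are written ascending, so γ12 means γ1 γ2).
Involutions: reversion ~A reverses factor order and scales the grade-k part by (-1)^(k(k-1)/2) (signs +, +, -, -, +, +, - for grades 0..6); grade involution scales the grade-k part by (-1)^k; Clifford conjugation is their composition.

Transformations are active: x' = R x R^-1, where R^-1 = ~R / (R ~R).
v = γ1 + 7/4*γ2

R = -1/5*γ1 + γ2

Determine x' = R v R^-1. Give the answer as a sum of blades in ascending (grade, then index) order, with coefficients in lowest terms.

~R = -1/5*γ1 + γ2, and R ~R = -26/25, so R^-1 = ~R / (-26/25).
R v = -31/20 - 27/20*γ12
Answer: -83/52*γ1 + 16/13*γ2


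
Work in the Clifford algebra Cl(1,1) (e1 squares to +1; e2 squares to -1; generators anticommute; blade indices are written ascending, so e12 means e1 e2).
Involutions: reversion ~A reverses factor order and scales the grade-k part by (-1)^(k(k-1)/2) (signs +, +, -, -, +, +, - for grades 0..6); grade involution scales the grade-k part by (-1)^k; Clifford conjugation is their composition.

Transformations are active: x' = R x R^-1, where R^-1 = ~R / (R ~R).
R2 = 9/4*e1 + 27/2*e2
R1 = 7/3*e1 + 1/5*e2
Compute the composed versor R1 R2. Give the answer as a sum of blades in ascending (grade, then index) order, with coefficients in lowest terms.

Distribute over the terms of R1 (each basis-blade product reordered to ascending indices, repeated generators contracted through their squares):
(7/3*e1) R2 = 21/4 + 63/2*e12
(1/5*e2) R2 = -27/10 - 9/20*e12
Summing the partial products and collecting blades:
Answer: 51/20 + 621/20*e12


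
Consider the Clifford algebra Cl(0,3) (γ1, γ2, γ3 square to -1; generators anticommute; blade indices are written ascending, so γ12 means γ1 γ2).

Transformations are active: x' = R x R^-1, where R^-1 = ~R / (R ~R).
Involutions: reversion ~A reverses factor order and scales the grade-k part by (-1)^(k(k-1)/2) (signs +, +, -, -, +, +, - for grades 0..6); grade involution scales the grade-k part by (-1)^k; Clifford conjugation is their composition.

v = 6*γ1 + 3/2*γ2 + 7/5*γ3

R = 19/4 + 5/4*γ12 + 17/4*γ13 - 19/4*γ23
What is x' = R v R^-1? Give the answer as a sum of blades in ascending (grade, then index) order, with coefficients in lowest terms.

~R = 19/4 - 5/4*γ12 - 17/4*γ13 + 19/4*γ23, and R ~R = 259/4, so R^-1 = ~R / (259/4).
R v = 827/40*γ1 + 851/40*γ2 + 1001/40*γ3 - 265/8*γ123
Answer: 2452/1295*γ1 + 7731/1295*γ2 + 2571/2590*γ3


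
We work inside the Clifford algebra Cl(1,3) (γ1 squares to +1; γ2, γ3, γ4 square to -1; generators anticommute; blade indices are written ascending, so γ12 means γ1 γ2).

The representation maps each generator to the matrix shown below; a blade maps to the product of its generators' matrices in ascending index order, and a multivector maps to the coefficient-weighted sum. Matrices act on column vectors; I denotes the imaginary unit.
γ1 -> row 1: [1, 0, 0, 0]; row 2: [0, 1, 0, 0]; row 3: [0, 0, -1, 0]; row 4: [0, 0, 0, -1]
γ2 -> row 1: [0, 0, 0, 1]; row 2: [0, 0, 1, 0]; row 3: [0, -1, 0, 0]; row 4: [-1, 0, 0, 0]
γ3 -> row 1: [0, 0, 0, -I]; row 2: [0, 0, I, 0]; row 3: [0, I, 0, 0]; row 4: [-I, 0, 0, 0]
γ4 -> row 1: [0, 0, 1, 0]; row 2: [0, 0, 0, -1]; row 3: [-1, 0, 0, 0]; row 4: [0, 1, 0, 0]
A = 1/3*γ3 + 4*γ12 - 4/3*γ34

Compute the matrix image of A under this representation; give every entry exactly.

Bivector images (products of the table entries): rho(γ12) = rho(γ1)rho(γ2) = row 1: [0, 0, 0, 1]; row 2: [0, 0, 1, 0]; row 3: [0, 1, 0, 0]; row 4: [1, 0, 0, 0]; rho(γ34) = rho(γ3)rho(γ4) = row 1: [0, -I, 0, 0]; row 2: [-I, 0, 0, 0]; row 3: [0, 0, 0, -I]; row 4: [0, 0, -I, 0].
M = (1/3)*rho(γ3) + (4)*rho(γ12) + (-4/3)*rho(γ34), summed entrywise:
Answer: row 1: [0, 4*I/3, 0, 4 - I/3]; row 2: [4*I/3, 0, 4 + I/3, 0]; row 3: [0, 4 + I/3, 0, 4*I/3]; row 4: [4 - I/3, 0, 4*I/3, 0]


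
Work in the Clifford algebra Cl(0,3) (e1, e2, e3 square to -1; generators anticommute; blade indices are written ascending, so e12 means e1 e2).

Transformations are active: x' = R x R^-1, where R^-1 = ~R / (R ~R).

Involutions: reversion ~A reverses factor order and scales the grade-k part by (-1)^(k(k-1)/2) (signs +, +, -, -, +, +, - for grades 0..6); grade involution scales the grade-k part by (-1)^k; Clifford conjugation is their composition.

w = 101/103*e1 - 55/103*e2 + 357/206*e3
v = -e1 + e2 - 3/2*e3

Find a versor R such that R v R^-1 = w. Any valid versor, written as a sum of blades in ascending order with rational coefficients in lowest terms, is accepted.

Since q(v) = q(w) = -17/4, the sum R = v + w = -2/103*e1 + 48/103*e2 + 24/103*e3 does the job whenever invertible.
Answer: -2/103*e1 + 48/103*e2 + 24/103*e3


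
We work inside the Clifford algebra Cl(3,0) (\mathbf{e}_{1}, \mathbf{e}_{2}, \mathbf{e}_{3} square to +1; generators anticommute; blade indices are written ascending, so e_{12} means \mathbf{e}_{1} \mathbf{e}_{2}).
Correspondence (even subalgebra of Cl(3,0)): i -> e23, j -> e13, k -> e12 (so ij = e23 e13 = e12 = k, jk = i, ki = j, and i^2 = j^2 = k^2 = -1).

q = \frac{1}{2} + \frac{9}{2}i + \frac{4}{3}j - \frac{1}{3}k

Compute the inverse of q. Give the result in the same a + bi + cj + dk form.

In blades: q = \frac{1}{2} - \frac{1}{3} e_{12} + \frac{4}{3} e_{13} + \frac{9}{2} e_{23}.
With qbar = \frac{1}{2} + \frac{1}{3} e_{12} - \frac{4}{3} e_{13} - \frac{9}{2} e_{23} (scalar fixed, mapped units negated), q qbar = \frac{403}{18} (the sum of squared coefficients), so q^-1 = qbar / (\frac{403}{18}) = \frac{9}{403} + \frac{6}{403} e_{12} - \frac{24}{403} e_{13} - \frac{81}{403} e_{23}; translating back:
Answer: \frac{9}{403} - \frac{81}{403}i - \frac{24}{403}j + \frac{6}{403}k


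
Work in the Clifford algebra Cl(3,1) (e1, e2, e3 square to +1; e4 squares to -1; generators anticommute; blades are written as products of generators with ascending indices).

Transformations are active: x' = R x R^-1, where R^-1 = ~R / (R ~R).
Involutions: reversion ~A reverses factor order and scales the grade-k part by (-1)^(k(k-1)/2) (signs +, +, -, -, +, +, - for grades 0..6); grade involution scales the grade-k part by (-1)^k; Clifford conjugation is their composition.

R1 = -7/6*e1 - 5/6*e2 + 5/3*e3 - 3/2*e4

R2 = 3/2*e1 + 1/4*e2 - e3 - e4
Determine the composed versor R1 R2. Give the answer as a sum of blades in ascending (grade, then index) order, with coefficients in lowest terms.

Distribute over the terms of R1 (each basis-blade product reordered to ascending indices, repeated generators contracted through their squares):
(-7/6*e1) R2 = -7/4 - 7/24*e1 e2 + 7/6*e1 e3 + 7/6*e1 e4
(-5/6*e2) R2 = -5/24 + 5/4*e1 e2 + 5/6*e2 e3 + 5/6*e2 e4
(5/3*e3) R2 = -5/3 - 5/2*e1 e3 - 5/12*e2 e3 - 5/3*e3 e4
(-3/2*e4) R2 = -3/2 + 9/4*e1 e4 + 3/8*e2 e4 - 3/2*e3 e4
Summing the partial products and collecting blades:
Answer: -41/8 + 23/24*e1 e2 - 4/3*e1 e3 + 41/12*e1 e4 + 5/12*e2 e3 + 29/24*e2 e4 - 19/6*e3 e4
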